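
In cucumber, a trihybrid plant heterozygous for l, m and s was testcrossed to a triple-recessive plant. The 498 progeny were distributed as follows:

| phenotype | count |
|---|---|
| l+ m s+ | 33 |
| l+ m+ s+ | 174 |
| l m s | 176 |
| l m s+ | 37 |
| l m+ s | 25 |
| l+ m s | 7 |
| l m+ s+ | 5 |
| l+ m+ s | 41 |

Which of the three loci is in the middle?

l

The two most frequent reciprocal classes, l m s and l+ m+ s+, are the parental types, so the F1 was l m s / l+ m+ s+.
The two rarest classes, l+ m s and l m+ s+, are the double crossovers. Comparing them with the parentals, only the l allele has switched, so l is the middle locus and the order is m – l – s.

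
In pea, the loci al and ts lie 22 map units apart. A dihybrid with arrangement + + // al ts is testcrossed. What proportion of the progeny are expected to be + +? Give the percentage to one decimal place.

39.0%

A map distance of 22 map units corresponds to a recombination frequency of 0.220.
The F1 is + + / al ts, so + + is a parental gamete class with expected frequency (1 − r)/2 = 0.780/2 = 0.3900.
That is 0.3900 = 39.0% of the progeny.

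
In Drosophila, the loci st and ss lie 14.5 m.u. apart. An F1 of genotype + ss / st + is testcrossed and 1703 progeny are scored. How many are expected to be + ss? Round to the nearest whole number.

A map distance of 14.5 m.u. corresponds to a recombination frequency of 0.145.
The F1 is + ss / st +, so + ss is a parental gamete class with expected frequency (1 − r)/2 = 0.855/2 = 0.4275.
Expected number = 0.4275 × 1703 = 728.03 ≈ 728.

728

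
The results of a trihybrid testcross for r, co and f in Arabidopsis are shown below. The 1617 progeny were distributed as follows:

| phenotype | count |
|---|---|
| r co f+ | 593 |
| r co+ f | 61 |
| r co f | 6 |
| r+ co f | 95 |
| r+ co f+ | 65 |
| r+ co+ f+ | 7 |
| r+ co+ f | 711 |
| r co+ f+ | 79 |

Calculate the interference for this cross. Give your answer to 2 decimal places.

The two most frequent reciprocal classes, r+ co+ f and r co f+, are the parental types, so the F1 was r+ co+ f / r co f+.
The two rarest classes, r+ co+ f+ and r co f, are the double crossovers. Comparing them with the parentals, only the f allele has switched, so f is the middle locus and the order is co – f – r.
co–f: (174 + 13)/1617 = 0.1156; f–r: (126 + 13)/1617 = 0.0860.
Expected DCO frequency = 0.1156 × 0.0860 ≈ 0.00994; observed = 13/1617 ≈ 0.00804.
Coefficient of coincidence = 0.00804/0.00994 ≈ 0.81; interference = 1 − 0.81 = 0.19.

0.19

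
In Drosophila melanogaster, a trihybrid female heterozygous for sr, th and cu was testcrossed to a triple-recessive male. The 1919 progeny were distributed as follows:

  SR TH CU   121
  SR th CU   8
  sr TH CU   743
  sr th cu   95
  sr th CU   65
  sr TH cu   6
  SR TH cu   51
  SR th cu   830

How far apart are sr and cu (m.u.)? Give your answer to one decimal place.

12.0 m.u.

The two most frequent reciprocal classes, sr TH CU and SR th cu, are the parental types, so the F1 was sr TH CU / SR th cu.
The two rarest classes, sr TH cu and SR th CU, are the double crossovers. Comparing them with the parentals, only the cu allele has switched, so cu is the middle locus and the order is th – cu – sr.
Crossovers in the cu–sr interval produce the single-crossover classes SR TH CU and sr th cu (121 + 95 = 216) plus the double crossovers (14).
RF(cu–sr) = (216 + 14) / 1919 = 230/1919 = 0.1199 → 12.0 m.u.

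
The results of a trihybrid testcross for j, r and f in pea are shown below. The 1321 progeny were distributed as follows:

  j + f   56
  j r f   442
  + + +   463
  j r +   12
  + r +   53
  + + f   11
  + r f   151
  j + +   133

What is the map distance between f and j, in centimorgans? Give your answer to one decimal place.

23.2 centimorgans

The two most frequent reciprocal classes, j r f and + + +, are the parental types, so the F1 was j r f / + + +.
The two rarest classes, j r + and + + f, are the double crossovers. Comparing them with the parentals, only the f allele has switched, so f is the middle locus and the order is j – f – r.
Crossovers in the j–f interval produce the single-crossover classes + r f and j + + (151 + 133 = 284) plus the double crossovers (23).
RF(j–f) = (284 + 23) / 1321 = 307/1321 = 0.2324 → 23.2 centimorgans.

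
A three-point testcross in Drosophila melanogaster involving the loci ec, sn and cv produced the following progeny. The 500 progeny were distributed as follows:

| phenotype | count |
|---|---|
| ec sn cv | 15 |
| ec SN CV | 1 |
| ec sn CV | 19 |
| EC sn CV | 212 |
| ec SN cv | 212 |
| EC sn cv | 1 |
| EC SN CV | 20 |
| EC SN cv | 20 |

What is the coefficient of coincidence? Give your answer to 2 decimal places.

0.66

The two most frequent reciprocal classes, ec SN cv and EC sn CV, are the parental types, so the F1 was ec SN cv / EC sn CV.
The two rarest classes, ec SN CV and EC sn cv, are the double crossovers. Comparing them with the parentals, only the cv allele has switched, so cv is the middle locus and the order is ec – cv – sn.
ec–cv: (39 + 2)/500 = 0.0820; cv–sn: (35 + 2)/500 = 0.0740.
Expected DCO frequency = 0.0820 × 0.0740 ≈ 0.00607; observed = 2/500 ≈ 0.00400.
Coefficient of coincidence = 0.00400/0.00607 ≈ 0.66.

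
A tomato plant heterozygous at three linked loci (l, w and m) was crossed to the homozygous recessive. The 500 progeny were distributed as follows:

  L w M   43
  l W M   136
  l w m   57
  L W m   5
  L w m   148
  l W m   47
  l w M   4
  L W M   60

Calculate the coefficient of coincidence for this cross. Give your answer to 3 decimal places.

The two most frequent reciprocal classes, L w m and l W M, are the parental types, so the F1 was L w m / l W M.
The two rarest classes, L W m and l w M, are the double crossovers. Comparing them with the parentals, only the w allele has switched, so w is the middle locus and the order is m – w – l.
m–w: (90 + 9)/500 = 0.1980; w–l: (117 + 9)/500 = 0.2520.
Expected DCO frequency = 0.1980 × 0.2520 ≈ 0.04990; observed = 9/500 ≈ 0.01800.
Coefficient of coincidence = 0.01800/0.04990 ≈ 0.361.

0.361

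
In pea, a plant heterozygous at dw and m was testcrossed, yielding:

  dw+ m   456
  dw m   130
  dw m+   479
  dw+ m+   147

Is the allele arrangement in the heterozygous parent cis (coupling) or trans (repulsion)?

trans

The two most frequent classes are dw+ m (456) and dw m+ (479); these are the parental (non-recombinant) types.
So the F1 carried dw+ m on one chromosome and dw m+ on the other — the recessive alleles are on opposite chromosomes (trans / repulsion).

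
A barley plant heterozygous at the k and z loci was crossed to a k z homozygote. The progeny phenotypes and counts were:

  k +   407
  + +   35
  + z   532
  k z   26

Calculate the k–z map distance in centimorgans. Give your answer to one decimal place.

6.1 centimorgans

The two most frequent classes, + z (532) and k + (407), are the parental types, so the F1 was + z / k +.
The recombinant classes are + + and k z: 35 + 26 = 61.
Recombination frequency = 61/1000 = 0.0610 ≈ 6.1%, i.e. 6.1 centimorgans.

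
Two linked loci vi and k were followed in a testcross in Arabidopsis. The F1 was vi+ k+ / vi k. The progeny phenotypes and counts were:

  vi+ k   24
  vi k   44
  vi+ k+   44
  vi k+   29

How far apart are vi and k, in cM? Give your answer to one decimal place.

The recombinant classes are vi+ k and vi k+: 24 + 29 = 53.
Recombination frequency = 53/141 = 0.3759 ≈ 37.6%, i.e. 37.6 cM.

37.6 cM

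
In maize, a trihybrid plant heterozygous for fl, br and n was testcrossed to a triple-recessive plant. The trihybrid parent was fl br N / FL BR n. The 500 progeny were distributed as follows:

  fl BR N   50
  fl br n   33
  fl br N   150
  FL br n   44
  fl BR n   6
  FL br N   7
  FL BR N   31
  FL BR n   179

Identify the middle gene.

The two rarest classes, FL br N and fl BR n, are the double crossovers. Comparing them with the parentals, only the fl allele has switched, so fl is the middle locus and the order is br – fl – n.

fl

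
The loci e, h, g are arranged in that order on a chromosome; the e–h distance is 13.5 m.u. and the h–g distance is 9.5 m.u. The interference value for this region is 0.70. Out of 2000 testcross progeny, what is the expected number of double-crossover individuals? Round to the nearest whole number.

8

Map distances give recombination frequencies of 0.135 and 0.095 for the two intervals.
With interference 0.70 (so coincidence = 0.30), expected double-crossover frequency = 0.135 × 0.095 × 0.30 = 0.00385.
Expected number = 0.00385 × 2000 = 7.70 ≈ 8.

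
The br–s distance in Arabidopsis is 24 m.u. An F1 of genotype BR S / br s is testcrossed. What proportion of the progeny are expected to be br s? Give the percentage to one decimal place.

38.0%

A map distance of 24 m.u. corresponds to a recombination frequency of 0.240.
The F1 is BR S / br s, so br s is a parental gamete class with expected frequency (1 − r)/2 = 0.760/2 = 0.3800.
That is 0.3800 = 38.0% of the progeny.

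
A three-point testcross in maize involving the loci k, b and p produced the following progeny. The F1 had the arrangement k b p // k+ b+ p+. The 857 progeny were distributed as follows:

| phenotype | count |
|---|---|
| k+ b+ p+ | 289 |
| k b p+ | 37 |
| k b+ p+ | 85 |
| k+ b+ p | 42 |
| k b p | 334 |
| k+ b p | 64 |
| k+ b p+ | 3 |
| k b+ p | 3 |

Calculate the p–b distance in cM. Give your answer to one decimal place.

9.9 cM

The two rarest classes, k b+ p and k+ b p+, are the double crossovers. Comparing them with the parentals, only the b allele has switched, so b is the middle locus and the order is p – b – k.
Crossovers in the p–b interval produce the single-crossover classes k b p+ and k+ b+ p (37 + 42 = 79) plus the double crossovers (6).
RF(p–b) = (79 + 6) / 857 = 85/857 = 0.0992 → 9.9 cM.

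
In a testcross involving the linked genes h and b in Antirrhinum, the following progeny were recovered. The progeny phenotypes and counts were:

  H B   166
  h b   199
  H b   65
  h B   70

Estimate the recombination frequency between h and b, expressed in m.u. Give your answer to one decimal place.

27.0 m.u.

The two most frequent classes, H B (166) and h b (199), are the parental types, so the F1 was H B / h b.
The recombinant classes are H b and h B: 65 + 70 = 135.
Recombination frequency = 135/500 = 0.2700 ≈ 27.0%, i.e. 27.0 m.u.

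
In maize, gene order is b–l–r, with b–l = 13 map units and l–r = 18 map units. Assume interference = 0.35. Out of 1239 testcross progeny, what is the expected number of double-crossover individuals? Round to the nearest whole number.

19

Map distances give recombination frequencies of 0.130 and 0.180 for the two intervals.
With interference 0.35 (so coincidence = 0.65), expected double-crossover frequency = 0.130 × 0.180 × 0.65 = 0.01521.
Expected number = 0.01521 × 1239 = 18.85 ≈ 19.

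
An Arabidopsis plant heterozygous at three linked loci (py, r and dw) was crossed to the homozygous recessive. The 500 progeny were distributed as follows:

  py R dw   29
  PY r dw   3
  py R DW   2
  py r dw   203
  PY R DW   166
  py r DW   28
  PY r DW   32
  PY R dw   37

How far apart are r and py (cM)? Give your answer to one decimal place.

13.2 cM

The two most frequent reciprocal classes, py r dw and PY R DW, are the parental types, so the F1 was py r dw / PY R DW.
The two rarest classes, PY r dw and py R DW, are the double crossovers. Comparing them with the parentals, only the py allele has switched, so py is the middle locus and the order is dw – py – r.
Crossovers in the py–r interval produce the single-crossover classes py R dw and PY r DW (29 + 32 = 61) plus the double crossovers (5).
RF(py–r) = (61 + 5) / 500 = 66/500 = 0.1320 → 13.2 cM.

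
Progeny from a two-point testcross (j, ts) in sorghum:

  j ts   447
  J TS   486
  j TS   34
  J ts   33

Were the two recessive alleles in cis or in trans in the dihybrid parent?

cis

The two most frequent classes are J TS (486) and j ts (447); these are the parental (non-recombinant) types.
So the F1 carried J TS on one chromosome and j ts on the other — the recessive alleles are on the same chromosome (cis / coupling).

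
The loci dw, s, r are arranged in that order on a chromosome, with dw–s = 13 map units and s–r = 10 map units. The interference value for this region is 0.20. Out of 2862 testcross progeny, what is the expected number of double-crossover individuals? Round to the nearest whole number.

Map distances give recombination frequencies of 0.130 and 0.100 for the two intervals.
With interference 0.20 (so coincidence = 0.80), expected double-crossover frequency = 0.130 × 0.100 × 0.80 = 0.01040.
Expected number = 0.01040 × 2862 = 29.76 ≈ 30.

30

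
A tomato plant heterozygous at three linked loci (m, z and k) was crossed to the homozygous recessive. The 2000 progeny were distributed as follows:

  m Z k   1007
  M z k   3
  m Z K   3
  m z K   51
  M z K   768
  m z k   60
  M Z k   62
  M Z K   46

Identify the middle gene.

k

The two most frequent reciprocal classes, M z K and m Z k, are the parental types, so the F1 was M z K / m Z k.
The two rarest classes, M z k and m Z K, are the double crossovers. Comparing them with the parentals, only the k allele has switched, so k is the middle locus and the order is z – k – m.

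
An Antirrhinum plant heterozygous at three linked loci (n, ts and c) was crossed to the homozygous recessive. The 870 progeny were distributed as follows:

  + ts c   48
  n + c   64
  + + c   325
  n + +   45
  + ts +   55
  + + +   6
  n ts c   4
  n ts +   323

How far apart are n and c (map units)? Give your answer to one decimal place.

14.8 map units

The two most frequent reciprocal classes, n ts + and + + c, are the parental types, so the F1 was n ts + / + + c.
The two rarest classes, n ts c and + + +, are the double crossovers. Comparing them with the parentals, only the c allele has switched, so c is the middle locus and the order is n – c – ts.
Crossovers in the n–c interval produce the single-crossover classes + ts + and n + c (55 + 64 = 119) plus the double crossovers (10).
RF(n–c) = (119 + 10) / 870 = 129/870 = 0.1483 → 14.8 map units.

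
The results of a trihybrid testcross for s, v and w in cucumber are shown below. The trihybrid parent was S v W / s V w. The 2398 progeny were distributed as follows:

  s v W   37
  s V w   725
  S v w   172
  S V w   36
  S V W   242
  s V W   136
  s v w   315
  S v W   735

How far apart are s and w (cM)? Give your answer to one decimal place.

The two rarest classes, s v W and S V w, are the double crossovers. Comparing them with the parentals, only the s allele has switched, so s is the middle locus and the order is v – s – w.
Crossovers in the s–w interval produce the single-crossover classes S v w and s V W (172 + 136 = 308) plus the double crossovers (73).
RF(s–w) = (308 + 73) / 2398 = 381/2398 = 0.1589 → 15.9 cM.

15.9 cM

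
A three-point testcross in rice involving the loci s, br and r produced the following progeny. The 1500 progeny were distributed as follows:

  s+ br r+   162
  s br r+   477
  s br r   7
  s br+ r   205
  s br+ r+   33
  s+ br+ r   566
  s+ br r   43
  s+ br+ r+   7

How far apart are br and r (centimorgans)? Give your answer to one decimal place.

The two most frequent reciprocal classes, s+ br+ r and s br r+, are the parental types, so the F1 was s+ br+ r / s br r+.
The two rarest classes, s+ br+ r+ and s br r, are the double crossovers. Comparing them with the parentals, only the r allele has switched, so r is the middle locus and the order is s – r – br.
Crossovers in the r–br interval produce the single-crossover classes s+ br r and s br+ r+ (43 + 33 = 76) plus the double crossovers (14).
RF(r–br) = (76 + 14) / 1500 = 90/1500 = 0.0600 → 6.0 centimorgans.

6.0 centimorgans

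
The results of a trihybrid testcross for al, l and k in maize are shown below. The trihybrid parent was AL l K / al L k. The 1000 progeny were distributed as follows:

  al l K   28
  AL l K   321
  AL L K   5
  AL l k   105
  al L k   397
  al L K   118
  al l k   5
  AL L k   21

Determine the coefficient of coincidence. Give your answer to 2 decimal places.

0.73

The two rarest classes, AL L K and al l k, are the double crossovers. Comparing them with the parentals, only the l allele has switched, so l is the middle locus and the order is k – l – al.
k–l: (223 + 10)/1000 = 0.2330; l–al: (49 + 10)/1000 = 0.0590.
Expected DCO frequency = 0.2330 × 0.0590 ≈ 0.01375; observed = 10/1000 ≈ 0.01000.
Coefficient of coincidence = 0.01000/0.01375 ≈ 0.73.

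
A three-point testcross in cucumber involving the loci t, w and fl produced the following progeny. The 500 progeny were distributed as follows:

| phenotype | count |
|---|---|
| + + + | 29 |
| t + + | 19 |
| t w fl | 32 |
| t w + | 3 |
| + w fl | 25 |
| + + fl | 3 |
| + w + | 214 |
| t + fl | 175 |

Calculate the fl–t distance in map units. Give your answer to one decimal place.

The two most frequent reciprocal classes, t + fl and + w +, are the parental types, so the F1 was t + fl / + w +.
The two rarest classes, + + fl and t w +, are the double crossovers. Comparing them with the parentals, only the t allele has switched, so t is the middle locus and the order is fl – t – w.
Crossovers in the fl–t interval produce the single-crossover classes t + + and + w fl (19 + 25 = 44) plus the double crossovers (6).
RF(fl–t) = (44 + 6) / 500 = 50/500 = 0.1000 → 10.0 map units.

10.0 map units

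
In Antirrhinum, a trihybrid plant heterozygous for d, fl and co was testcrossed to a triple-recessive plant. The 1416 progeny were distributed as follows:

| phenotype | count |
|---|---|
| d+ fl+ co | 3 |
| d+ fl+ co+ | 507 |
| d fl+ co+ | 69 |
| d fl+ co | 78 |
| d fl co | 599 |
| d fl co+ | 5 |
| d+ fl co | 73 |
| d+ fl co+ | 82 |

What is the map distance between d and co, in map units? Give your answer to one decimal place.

10.6 map units

The two most frequent reciprocal classes, d fl co and d+ fl+ co+, are the parental types, so the F1 was d fl co / d+ fl+ co+.
The two rarest classes, d fl co+ and d+ fl+ co, are the double crossovers. Comparing them with the parentals, only the co allele has switched, so co is the middle locus and the order is fl – co – d.
Crossovers in the co–d interval produce the single-crossover classes d+ fl co and d fl+ co+ (73 + 69 = 142) plus the double crossovers (8).
RF(co–d) = (142 + 8) / 1416 = 150/1416 = 0.1059 → 10.6 map units.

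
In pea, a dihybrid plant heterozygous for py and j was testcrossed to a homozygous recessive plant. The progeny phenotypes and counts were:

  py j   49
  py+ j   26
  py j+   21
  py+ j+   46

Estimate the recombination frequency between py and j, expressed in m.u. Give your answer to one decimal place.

The two most frequent classes, py+ j+ (46) and py j (49), are the parental types, so the F1 was py+ j+ / py j.
The recombinant classes are py+ j and py j+: 26 + 21 = 47.
Recombination frequency = 47/142 = 0.3310 ≈ 33.1%, i.e. 33.1 m.u.

33.1 m.u.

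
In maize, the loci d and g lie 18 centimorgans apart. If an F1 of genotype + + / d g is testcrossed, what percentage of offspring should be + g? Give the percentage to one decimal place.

9.0%

A map distance of 18 centimorgans corresponds to a recombination frequency of 0.180.
The F1 is + + / d g, so + g is a recombinant gamete class with expected frequency r/2 = 0.180/2 = 0.0900.
That is 0.0900 = 9.0% of the progeny.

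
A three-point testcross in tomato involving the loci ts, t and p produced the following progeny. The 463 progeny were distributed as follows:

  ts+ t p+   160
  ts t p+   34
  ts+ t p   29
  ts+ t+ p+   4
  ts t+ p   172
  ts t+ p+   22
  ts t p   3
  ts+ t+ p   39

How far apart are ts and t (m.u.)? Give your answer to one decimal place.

17.3 m.u.

The two most frequent reciprocal classes, ts+ t p+ and ts t+ p, are the parental types, so the F1 was ts+ t p+ / ts t+ p.
The two rarest classes, ts+ t+ p+ and ts t p, are the double crossovers. Comparing them with the parentals, only the t allele has switched, so t is the middle locus and the order is ts – t – p.
Crossovers in the ts–t interval produce the single-crossover classes ts t p+ and ts+ t+ p (34 + 39 = 73) plus the double crossovers (7).
RF(ts–t) = (73 + 7) / 463 = 80/463 = 0.1728 → 17.3 m.u.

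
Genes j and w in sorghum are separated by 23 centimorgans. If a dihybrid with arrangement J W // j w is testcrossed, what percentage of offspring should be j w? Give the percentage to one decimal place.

38.5%

A map distance of 23 centimorgans corresponds to a recombination frequency of 0.230.
The F1 is J W / j w, so j w is a parental gamete class with expected frequency (1 − r)/2 = 0.770/2 = 0.3850.
That is 0.3850 = 38.5% of the progeny.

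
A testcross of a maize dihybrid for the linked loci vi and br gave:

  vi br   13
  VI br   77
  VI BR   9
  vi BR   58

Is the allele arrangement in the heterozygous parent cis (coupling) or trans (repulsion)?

The two most frequent classes are VI br (77) and vi BR (58); these are the parental (non-recombinant) types.
So the F1 carried VI br on one chromosome and vi BR on the other — the recessive alleles are on opposite chromosomes (trans / repulsion).

trans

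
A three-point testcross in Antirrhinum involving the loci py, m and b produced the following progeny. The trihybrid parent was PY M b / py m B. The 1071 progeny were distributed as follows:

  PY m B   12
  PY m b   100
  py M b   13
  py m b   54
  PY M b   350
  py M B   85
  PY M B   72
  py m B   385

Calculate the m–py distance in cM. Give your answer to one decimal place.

19.6 cM

The two rarest classes, py M b and PY m B, are the double crossovers. Comparing them with the parentals, only the py allele has switched, so py is the middle locus and the order is b – py – m.
Crossovers in the py–m interval produce the single-crossover classes PY m b and py M B (100 + 85 = 185) plus the double crossovers (25).
RF(py–m) = (185 + 25) / 1071 = 210/1071 = 0.1961 → 19.6 cM.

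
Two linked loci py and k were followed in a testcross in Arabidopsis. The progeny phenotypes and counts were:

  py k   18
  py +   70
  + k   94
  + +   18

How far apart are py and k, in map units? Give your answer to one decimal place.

The two most frequent classes, + k (94) and py + (70), are the parental types, so the F1 was + k / py +.
The recombinant classes are + + and py k: 18 + 18 = 36.
Recombination frequency = 36/200 = 0.1800 ≈ 18.0%, i.e. 18.0 map units.

18.0 map units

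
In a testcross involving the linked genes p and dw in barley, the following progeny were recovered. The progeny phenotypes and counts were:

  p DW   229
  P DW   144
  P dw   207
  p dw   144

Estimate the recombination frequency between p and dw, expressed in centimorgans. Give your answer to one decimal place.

39.8 centimorgans

The two most frequent classes, P dw (207) and p DW (229), are the parental types, so the F1 was P dw / p DW.
The recombinant classes are P DW and p dw: 144 + 144 = 288.
Recombination frequency = 288/724 = 0.3978 ≈ 39.8%, i.e. 39.8 centimorgans.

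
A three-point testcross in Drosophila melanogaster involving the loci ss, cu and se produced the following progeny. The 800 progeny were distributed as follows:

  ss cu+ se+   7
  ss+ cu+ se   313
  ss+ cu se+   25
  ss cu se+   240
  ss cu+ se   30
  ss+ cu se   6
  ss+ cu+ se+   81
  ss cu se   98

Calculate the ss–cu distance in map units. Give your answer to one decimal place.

8.5 map units

The two most frequent reciprocal classes, ss cu se+ and ss+ cu+ se, are the parental types, so the F1 was ss cu se+ / ss+ cu+ se.
The two rarest classes, ss cu+ se+ and ss+ cu se, are the double crossovers. Comparing them with the parentals, only the cu allele has switched, so cu is the middle locus and the order is se – cu – ss.
Crossovers in the cu–ss interval produce the single-crossover classes ss+ cu se+ and ss cu+ se (25 + 30 = 55) plus the double crossovers (13).
RF(cu–ss) = (55 + 13) / 800 = 68/800 = 0.0850 → 8.5 map units.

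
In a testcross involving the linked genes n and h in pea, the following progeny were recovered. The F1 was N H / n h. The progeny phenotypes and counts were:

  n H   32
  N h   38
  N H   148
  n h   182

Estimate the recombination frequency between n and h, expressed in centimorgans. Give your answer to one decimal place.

17.5 centimorgans

The recombinant classes are N h and n H: 38 + 32 = 70.
Recombination frequency = 70/400 = 0.1750 ≈ 17.5%, i.e. 17.5 centimorgans.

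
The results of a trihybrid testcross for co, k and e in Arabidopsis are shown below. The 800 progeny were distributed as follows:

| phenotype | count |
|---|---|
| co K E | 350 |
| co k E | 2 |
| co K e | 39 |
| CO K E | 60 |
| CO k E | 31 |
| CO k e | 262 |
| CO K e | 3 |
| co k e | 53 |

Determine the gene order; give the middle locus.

k

The two most frequent reciprocal classes, co K E and CO k e, are the parental types, so the F1 was co K E / CO k e.
The two rarest classes, co k E and CO K e, are the double crossovers. Comparing them with the parentals, only the k allele has switched, so k is the middle locus and the order is e – k – co.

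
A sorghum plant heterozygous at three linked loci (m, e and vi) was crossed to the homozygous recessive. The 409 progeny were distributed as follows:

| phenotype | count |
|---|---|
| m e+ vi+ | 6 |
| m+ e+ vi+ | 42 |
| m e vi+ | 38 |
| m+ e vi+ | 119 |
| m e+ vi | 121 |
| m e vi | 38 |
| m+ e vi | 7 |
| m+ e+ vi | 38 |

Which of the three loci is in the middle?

vi

The two most frequent reciprocal classes, m e+ vi and m+ e vi+, are the parental types, so the F1 was m e+ vi / m+ e vi+.
The two rarest classes, m e+ vi+ and m+ e vi, are the double crossovers. Comparing them with the parentals, only the vi allele has switched, so vi is the middle locus and the order is e – vi – m.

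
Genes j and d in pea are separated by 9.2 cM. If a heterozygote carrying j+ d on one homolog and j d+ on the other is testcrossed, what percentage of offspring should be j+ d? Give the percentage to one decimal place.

A map distance of 9.2 cM corresponds to a recombination frequency of 0.092.
The F1 is j+ d / j d+, so j+ d is a parental gamete class with expected frequency (1 − r)/2 = 0.908/2 = 0.4540.
That is 0.4540 = 45.4% of the progeny.

45.4%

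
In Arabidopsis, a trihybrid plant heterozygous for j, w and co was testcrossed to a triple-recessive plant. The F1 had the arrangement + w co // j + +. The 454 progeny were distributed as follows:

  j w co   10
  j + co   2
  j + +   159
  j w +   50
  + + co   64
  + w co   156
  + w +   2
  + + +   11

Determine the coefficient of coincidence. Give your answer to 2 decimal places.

0.62

The two rarest classes, + w + and j + co, are the double crossovers. Comparing them with the parentals, only the co allele has switched, so co is the middle locus and the order is w – co – j.
w–co: (114 + 4)/454 = 0.2599; co–j: (21 + 4)/454 = 0.0551.
Expected DCO frequency = 0.2599 × 0.0551 ≈ 0.01432; observed = 4/454 ≈ 0.00881.
Coefficient of coincidence = 0.00881/0.01432 ≈ 0.62.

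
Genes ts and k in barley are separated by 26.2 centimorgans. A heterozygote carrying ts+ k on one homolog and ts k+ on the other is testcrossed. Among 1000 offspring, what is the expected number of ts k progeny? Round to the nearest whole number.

A map distance of 26.2 centimorgans corresponds to a recombination frequency of 0.262.
The F1 is ts+ k / ts k+, so ts k is a recombinant gamete class with expected frequency r/2 = 0.262/2 = 0.1310.
Expected number = 0.1310 × 1000 = 131.00 ≈ 131.

131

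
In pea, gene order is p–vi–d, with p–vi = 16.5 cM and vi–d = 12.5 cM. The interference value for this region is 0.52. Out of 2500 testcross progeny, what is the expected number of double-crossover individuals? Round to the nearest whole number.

Map distances give recombination frequencies of 0.165 and 0.125 for the two intervals.
With interference 0.52 (so coincidence = 0.48), expected double-crossover frequency = 0.165 × 0.125 × 0.48 = 0.00990.
Expected number = 0.00990 × 2500 = 24.75 ≈ 25.

25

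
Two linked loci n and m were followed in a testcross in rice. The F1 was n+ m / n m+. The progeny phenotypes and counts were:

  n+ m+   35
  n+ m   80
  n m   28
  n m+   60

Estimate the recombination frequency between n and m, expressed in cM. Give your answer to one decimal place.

The recombinant classes are n+ m+ and n m: 35 + 28 = 63.
Recombination frequency = 63/203 = 0.3103 ≈ 31.0%, i.e. 31.0 cM.

31.0 cM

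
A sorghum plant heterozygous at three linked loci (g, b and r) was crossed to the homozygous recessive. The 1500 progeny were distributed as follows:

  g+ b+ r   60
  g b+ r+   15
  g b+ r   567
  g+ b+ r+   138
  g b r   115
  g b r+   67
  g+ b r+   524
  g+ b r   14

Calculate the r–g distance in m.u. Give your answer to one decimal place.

10.4 m.u.

The two most frequent reciprocal classes, g b+ r and g+ b r+, are the parental types, so the F1 was g b+ r / g+ b r+.
The two rarest classes, g b+ r+ and g+ b r, are the double crossovers. Comparing them with the parentals, only the r allele has switched, so r is the middle locus and the order is b – r – g.
Crossovers in the r–g interval produce the single-crossover classes g+ b+ r and g b r+ (60 + 67 = 127) plus the double crossovers (29).
RF(r–g) = (127 + 29) / 1500 = 156/1500 = 0.1040 → 10.4 m.u.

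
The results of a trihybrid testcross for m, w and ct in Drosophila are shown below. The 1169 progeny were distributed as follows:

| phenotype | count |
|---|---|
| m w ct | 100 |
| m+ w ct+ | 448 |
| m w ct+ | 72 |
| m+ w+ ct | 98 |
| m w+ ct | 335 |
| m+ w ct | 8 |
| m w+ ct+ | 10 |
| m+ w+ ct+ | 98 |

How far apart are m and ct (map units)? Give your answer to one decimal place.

The two most frequent reciprocal classes, m w+ ct and m+ w ct+, are the parental types, so the F1 was m w+ ct / m+ w ct+.
The two rarest classes, m w+ ct+ and m+ w ct, are the double crossovers. Comparing them with the parentals, only the ct allele has switched, so ct is the middle locus and the order is m – ct – w.
Crossovers in the m–ct interval produce the single-crossover classes m+ w+ ct and m w ct+ (98 + 72 = 170) plus the double crossovers (18).
RF(m–ct) = (170 + 18) / 1169 = 188/1169 = 0.1608 → 16.1 map units.

16.1 map units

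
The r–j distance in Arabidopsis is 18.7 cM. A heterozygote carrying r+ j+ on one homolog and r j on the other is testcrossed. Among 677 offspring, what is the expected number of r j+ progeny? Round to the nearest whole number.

A map distance of 18.7 cM corresponds to a recombination frequency of 0.187.
The F1 is r+ j+ / r j, so r j+ is a recombinant gamete class with expected frequency r/2 = 0.187/2 = 0.0935.
Expected number = 0.0935 × 677 = 63.30 ≈ 63.

63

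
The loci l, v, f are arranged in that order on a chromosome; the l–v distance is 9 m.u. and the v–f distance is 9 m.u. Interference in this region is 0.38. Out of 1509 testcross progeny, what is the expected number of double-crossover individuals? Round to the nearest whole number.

Map distances give recombination frequencies of 0.090 and 0.090 for the two intervals.
With interference 0.38 (so coincidence = 0.62), expected double-crossover frequency = 0.090 × 0.090 × 0.62 = 0.00502.
Expected number = 0.00502 × 1509 = 7.58 ≈ 8.

8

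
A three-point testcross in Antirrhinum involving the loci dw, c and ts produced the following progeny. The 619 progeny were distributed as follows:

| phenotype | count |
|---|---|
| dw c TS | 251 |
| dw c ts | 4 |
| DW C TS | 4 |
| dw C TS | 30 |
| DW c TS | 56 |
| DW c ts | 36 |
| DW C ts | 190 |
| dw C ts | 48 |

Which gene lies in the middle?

The two most frequent reciprocal classes, DW C ts and dw c TS, are the parental types, so the F1 was DW C ts / dw c TS.
The two rarest classes, DW C TS and dw c ts, are the double crossovers. Comparing them with the parentals, only the ts allele has switched, so ts is the middle locus and the order is c – ts – dw.

ts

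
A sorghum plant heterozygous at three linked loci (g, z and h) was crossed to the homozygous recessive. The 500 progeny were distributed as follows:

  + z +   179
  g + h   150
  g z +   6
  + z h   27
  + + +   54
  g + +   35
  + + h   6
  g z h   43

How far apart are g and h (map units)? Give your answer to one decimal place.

The two most frequent reciprocal classes, g + h and + z +, are the parental types, so the F1 was g + h / + z +.
The two rarest classes, + + h and g z +, are the double crossovers. Comparing them with the parentals, only the g allele has switched, so g is the middle locus and the order is h – g – z.
Crossovers in the h–g interval produce the single-crossover classes g + + and + z h (35 + 27 = 62) plus the double crossovers (12).
RF(h–g) = (62 + 12) / 500 = 74/500 = 0.1480 → 14.8 map units.

14.8 map units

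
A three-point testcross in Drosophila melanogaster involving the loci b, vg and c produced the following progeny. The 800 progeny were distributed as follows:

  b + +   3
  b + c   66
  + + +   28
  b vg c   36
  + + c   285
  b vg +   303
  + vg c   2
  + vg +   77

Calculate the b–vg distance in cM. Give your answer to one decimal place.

18.5 cM

The two most frequent reciprocal classes, b vg + and + + c, are the parental types, so the F1 was b vg + / + + c.
The two rarest classes, b + + and + vg c, are the double crossovers. Comparing them with the parentals, only the vg allele has switched, so vg is the middle locus and the order is c – vg – b.
Crossovers in the vg–b interval produce the single-crossover classes + vg + and b + c (77 + 66 = 143) plus the double crossovers (5).
RF(vg–b) = (143 + 5) / 800 = 148/800 = 0.1850 → 18.5 cM.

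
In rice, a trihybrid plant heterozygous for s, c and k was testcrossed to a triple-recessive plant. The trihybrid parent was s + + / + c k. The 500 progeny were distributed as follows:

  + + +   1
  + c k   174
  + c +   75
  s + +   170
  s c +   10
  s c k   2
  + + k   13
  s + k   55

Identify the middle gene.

The two rarest classes, + + + and s c k, are the double crossovers. Comparing them with the parentals, only the s allele has switched, so s is the middle locus and the order is c – s – k.

s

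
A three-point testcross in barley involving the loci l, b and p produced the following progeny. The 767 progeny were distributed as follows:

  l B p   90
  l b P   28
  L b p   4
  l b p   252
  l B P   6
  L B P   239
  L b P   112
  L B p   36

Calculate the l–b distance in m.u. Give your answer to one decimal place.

27.6 m.u.

The two most frequent reciprocal classes, l b p and L B P, are the parental types, so the F1 was l b p / L B P.
The two rarest classes, L b p and l B P, are the double crossovers. Comparing them with the parentals, only the l allele has switched, so l is the middle locus and the order is b – l – p.
Crossovers in the b–l interval produce the single-crossover classes l B p and L b P (90 + 112 = 202) plus the double crossovers (10).
RF(b–l) = (202 + 10) / 767 = 212/767 = 0.2764 → 27.6 m.u.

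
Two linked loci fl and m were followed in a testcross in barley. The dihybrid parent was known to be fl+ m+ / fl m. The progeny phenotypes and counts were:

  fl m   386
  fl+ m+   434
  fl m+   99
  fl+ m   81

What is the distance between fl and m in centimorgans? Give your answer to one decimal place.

18.0 centimorgans

The recombinant classes are fl+ m and fl m+: 81 + 99 = 180.
Recombination frequency = 180/1000 = 0.1800 ≈ 18.0%, i.e. 18.0 centimorgans.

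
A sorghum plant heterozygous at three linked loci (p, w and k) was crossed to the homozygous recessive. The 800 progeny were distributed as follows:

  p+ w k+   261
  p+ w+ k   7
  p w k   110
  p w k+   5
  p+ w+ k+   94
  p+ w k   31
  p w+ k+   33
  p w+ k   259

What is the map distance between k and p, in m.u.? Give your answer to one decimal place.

9.5 m.u.

The two most frequent reciprocal classes, p w+ k and p+ w k+, are the parental types, so the F1 was p w+ k / p+ w k+.
The two rarest classes, p+ w+ k and p w k+, are the double crossovers. Comparing them with the parentals, only the p allele has switched, so p is the middle locus and the order is k – p – w.
Crossovers in the k–p interval produce the single-crossover classes p w+ k+ and p+ w k (33 + 31 = 64) plus the double crossovers (12).
RF(k–p) = (64 + 12) / 800 = 76/800 = 0.0950 → 9.5 m.u.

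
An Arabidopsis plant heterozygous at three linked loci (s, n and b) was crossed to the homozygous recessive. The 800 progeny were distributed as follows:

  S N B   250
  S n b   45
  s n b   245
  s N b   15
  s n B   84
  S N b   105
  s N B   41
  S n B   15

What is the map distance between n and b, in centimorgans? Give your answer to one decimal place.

The two most frequent reciprocal classes, s n b and S N B, are the parental types, so the F1 was s n b / S N B.
The two rarest classes, s N b and S n B, are the double crossovers. Comparing them with the parentals, only the n allele has switched, so n is the middle locus and the order is b – n – s.
Crossovers in the b–n interval produce the single-crossover classes s n B and S N b (84 + 105 = 189) plus the double crossovers (30).
RF(b–n) = (189 + 30) / 800 = 219/800 = 0.2737 → 27.4 centimorgans.

27.4 centimorgans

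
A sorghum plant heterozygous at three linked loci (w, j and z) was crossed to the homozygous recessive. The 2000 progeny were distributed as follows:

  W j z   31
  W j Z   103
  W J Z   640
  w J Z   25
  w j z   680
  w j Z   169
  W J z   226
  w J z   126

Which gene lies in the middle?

w

The two most frequent reciprocal classes, W J Z and w j z, are the parental types, so the F1 was W J Z / w j z.
The two rarest classes, w J Z and W j z, are the double crossovers. Comparing them with the parentals, only the w allele has switched, so w is the middle locus and the order is j – w – z.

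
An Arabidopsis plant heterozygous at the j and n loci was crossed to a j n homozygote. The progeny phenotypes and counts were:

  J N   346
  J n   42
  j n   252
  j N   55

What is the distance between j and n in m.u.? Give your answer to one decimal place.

The two most frequent classes, J N (346) and j n (252), are the parental types, so the F1 was J N / j n.
The recombinant classes are J n and j N: 42 + 55 = 97.
Recombination frequency = 97/695 = 0.1396 ≈ 14.0%, i.e. 14.0 m.u.

14.0 m.u.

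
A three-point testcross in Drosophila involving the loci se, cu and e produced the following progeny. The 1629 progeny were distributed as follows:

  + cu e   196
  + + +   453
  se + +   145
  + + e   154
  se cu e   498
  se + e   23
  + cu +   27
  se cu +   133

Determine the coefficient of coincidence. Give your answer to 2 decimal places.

0.62

The two most frequent reciprocal classes, se cu e and + + +, are the parental types, so the F1 was se cu e / + + +.
The two rarest classes, se + e and + cu +, are the double crossovers. Comparing them with the parentals, only the cu allele has switched, so cu is the middle locus and the order is se – cu – e.
se–cu: (341 + 50)/1629 = 0.2400; cu–e: (287 + 50)/1629 = 0.2069.
Expected DCO frequency = 0.2400 × 0.2069 ≈ 0.04966; observed = 50/1629 ≈ 0.03069.
Coefficient of coincidence = 0.03069/0.04966 ≈ 0.62.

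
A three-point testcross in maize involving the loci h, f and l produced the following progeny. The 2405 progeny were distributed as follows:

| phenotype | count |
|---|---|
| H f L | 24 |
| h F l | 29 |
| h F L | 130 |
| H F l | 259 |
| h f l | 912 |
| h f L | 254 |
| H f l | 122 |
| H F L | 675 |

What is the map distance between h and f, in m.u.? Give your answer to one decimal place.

The two most frequent reciprocal classes, H F L and h f l, are the parental types, so the F1 was H F L / h f l.
The two rarest classes, H f L and h F l, are the double crossovers. Comparing them with the parentals, only the f allele has switched, so f is the middle locus and the order is h – f – l.
Crossovers in the h–f interval produce the single-crossover classes h F L and H f l (130 + 122 = 252) plus the double crossovers (53).
RF(h–f) = (252 + 53) / 2405 = 305/2405 = 0.1268 → 12.7 m.u.

12.7 m.u.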